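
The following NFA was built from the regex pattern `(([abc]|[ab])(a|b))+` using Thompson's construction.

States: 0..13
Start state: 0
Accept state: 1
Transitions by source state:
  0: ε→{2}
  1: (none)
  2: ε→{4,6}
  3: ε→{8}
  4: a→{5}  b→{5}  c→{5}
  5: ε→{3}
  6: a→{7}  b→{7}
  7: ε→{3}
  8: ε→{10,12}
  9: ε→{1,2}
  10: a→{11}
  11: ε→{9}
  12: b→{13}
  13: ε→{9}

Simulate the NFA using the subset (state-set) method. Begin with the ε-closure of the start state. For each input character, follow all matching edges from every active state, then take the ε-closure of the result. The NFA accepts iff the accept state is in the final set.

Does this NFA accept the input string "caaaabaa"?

S₀ = ε-closure({0}) = {0,2,4,6}
'c' @ 1: {3,5,8,10,12}
'a' @ 2: {1,2,4,6,9,11}  ✓accept
'a' @ 3: {3,5,7,8,10,12}
'a' @ 4: {1,2,4,6,9,11}  ✓accept
'a' @ 5: {3,5,7,8,10,12}
'b' @ 6: {1,2,4,6,9,13}  ✓accept
'a' @ 7: {3,5,7,8,10,12}
'a' @ 8: {1,2,4,6,9,11}  ✓accept
after full input: {1,2,4,6,9,11}  (accept=1 in)

Answer: ACCEPT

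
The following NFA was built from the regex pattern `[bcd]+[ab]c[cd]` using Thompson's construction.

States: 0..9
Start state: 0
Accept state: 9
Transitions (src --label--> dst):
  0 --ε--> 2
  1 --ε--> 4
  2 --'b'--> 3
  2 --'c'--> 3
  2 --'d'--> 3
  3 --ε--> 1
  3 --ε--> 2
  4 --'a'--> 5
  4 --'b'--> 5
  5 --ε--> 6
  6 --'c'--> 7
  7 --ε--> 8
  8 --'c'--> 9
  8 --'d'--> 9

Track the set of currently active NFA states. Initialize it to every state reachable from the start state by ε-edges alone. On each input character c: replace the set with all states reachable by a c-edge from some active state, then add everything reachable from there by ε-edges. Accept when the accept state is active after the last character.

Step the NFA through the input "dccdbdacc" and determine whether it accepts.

Answer: ACCEPT

Steps:
S₀ = ε-closure({0}) = {0,2}
'd' @ 1: {1,2,3,4}
'c' @ 2: {1,2,3,4}
'c' @ 3: {1,2,3,4}
'd' @ 4: {1,2,3,4}
'b' @ 5: {1,2,3,4,5,6}
'd' @ 6: {1,2,3,4}
'a' @ 7: {5,6}
'c' @ 8: {7,8}
'c' @ 9: {9}  (accept∈set)
after full input: {9}  (accept=9 in)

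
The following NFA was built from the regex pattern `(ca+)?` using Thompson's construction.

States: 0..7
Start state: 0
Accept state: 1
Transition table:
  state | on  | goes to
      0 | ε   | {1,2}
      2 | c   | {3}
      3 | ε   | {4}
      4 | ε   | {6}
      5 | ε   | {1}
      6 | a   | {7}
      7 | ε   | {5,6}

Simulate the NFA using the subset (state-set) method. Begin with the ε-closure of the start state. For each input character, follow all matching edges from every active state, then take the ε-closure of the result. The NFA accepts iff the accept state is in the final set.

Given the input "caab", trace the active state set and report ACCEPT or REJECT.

initial (ε-close {0}): {0,1,2}
'c' @ 1: {3,4,6}
'a' @ 2: {1,5,6,7}  (accept∈set)
'a' @ 3: {1,5,6,7}  (accept∈set)
'b' @ 4: {}  — dead — no transitions
final: {}; accept 1 not in set

Answer: REJECT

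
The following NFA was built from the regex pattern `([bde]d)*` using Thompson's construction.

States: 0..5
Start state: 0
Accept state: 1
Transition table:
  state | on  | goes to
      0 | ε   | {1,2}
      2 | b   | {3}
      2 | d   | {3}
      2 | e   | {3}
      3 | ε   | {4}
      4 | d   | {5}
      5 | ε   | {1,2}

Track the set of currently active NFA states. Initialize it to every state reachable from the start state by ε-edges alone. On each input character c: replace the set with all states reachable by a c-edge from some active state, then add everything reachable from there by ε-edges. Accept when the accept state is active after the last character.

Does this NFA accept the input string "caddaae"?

initial (ε-close {0}): {0,1,2}
'c' @ 1: {}  — no active states
rest 'addaae' ignored (set empty)
final: {}; accept 1 not in set

Answer: REJECT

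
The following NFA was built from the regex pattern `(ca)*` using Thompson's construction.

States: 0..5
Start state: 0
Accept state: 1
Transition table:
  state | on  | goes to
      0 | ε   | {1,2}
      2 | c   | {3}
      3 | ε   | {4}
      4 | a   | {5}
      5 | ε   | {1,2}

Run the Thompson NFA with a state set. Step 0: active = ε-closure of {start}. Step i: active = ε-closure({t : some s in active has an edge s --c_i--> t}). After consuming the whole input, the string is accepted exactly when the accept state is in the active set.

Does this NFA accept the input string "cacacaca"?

Answer: ACCEPT

Derivation:
start: ε-closure({0}) = {0,1,2}
'c' @ 1: {3,4}
'a' @ 2: {1,2,5}  ✓accept
'c' @ 3: {3,4}
'a' @ 4: {1,2,5}  ✓accept
'c' @ 5: {3,4}
'a' @ 6: {1,2,5}  ✓accept
'c' @ 7: {3,4}
'a' @ 8: {1,2,5}  ✓accept
end set {1,2,5} — state 1 in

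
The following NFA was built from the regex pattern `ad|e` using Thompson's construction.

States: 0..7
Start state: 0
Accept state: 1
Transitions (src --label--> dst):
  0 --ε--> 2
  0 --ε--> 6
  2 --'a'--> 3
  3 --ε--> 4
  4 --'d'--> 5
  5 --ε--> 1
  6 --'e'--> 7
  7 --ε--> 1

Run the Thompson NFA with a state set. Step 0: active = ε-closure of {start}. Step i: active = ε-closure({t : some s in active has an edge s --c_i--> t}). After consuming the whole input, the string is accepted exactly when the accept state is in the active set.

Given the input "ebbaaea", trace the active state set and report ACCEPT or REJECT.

S₀ = ε-closure({0}) = {0,2,6}
'e' @ 1: {1,7}  (accept∈set)
'b' @ 2: {}  — dead — no transitions
rest 'baaea' ignored (set empty)
final: {}; accept 1 not in set

Answer: REJECT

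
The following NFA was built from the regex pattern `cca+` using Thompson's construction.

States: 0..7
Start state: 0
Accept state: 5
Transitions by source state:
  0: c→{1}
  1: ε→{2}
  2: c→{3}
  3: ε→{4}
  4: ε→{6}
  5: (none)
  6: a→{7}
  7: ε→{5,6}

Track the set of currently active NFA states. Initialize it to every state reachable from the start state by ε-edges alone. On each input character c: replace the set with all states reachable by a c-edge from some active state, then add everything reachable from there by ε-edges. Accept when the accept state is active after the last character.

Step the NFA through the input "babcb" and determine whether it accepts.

S₀ = ε-closure({0}) = {0}
'b' @ 1: {}  — dead — no transitions
rest 'abcb' ignored (set empty)
final: {}; accept 5 not in set

Answer: REJECT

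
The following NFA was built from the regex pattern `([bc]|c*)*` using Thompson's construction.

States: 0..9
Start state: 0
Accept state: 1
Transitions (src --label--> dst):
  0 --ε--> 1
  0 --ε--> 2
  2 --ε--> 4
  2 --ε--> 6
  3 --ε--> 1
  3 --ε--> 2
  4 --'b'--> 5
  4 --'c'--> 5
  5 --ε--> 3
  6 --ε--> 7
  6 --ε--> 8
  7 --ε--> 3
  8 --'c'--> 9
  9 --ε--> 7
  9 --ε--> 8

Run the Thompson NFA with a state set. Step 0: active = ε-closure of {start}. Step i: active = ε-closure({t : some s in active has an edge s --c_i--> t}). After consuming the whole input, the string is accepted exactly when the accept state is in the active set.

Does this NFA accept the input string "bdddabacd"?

S₀ = ε-closure({0}) = {0,1,2,3,4,6,7,8}
'b' @ 1: {1,2,3,4,5,6,7,8}  [accepting]
'd' @ 2: {}  — no active states
rest 'ddabacd' ignored (set empty)
end set {} — state 1 not in

Answer: REJECT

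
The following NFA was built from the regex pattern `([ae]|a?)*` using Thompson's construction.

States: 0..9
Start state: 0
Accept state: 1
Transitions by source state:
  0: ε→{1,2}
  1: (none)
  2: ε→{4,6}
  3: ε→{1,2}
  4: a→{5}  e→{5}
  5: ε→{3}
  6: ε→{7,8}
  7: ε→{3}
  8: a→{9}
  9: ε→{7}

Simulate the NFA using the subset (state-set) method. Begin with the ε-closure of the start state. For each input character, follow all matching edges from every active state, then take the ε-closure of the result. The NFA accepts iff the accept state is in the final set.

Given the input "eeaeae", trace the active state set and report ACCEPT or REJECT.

initial (ε-close {0}): {0,1,2,3,4,6,7,8}
'e' @ 1: {1,2,3,4,5,6,7,8}  [accepting]
'e' @ 2: {1,2,3,4,5,6,7,8}  [accepting]
'a' @ 3: {1,2,3,4,5,6,7,8,9}  [accepting]
'e' @ 4: {1,2,3,4,5,6,7,8}  [accepting]
'a' @ 5: {1,2,3,4,5,6,7,8,9}  [accepting]
'e' @ 6: {1,2,3,4,5,6,7,8}  [accepting]
final: {1,2,3,4,5,6,7,8}; accept 1 in set

Answer: ACCEPT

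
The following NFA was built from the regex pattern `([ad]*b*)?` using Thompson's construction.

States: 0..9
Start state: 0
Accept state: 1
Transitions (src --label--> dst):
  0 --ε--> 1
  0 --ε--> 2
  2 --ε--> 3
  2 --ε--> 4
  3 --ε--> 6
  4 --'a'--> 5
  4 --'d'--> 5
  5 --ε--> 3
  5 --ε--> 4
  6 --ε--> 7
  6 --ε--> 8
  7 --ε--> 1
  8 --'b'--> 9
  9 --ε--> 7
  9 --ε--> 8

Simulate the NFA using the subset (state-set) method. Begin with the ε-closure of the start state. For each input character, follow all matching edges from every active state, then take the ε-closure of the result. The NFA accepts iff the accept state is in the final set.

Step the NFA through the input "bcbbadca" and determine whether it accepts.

initial (ε-close {0}): {0,1,2,3,4,6,7,8}
'b' @ 1: {1,7,8,9}  ✓accept
'c' @ 2: {}  — no active states
rest 'bbadca' ignored (set empty)
end set {} — state 1 not in

Answer: REJECT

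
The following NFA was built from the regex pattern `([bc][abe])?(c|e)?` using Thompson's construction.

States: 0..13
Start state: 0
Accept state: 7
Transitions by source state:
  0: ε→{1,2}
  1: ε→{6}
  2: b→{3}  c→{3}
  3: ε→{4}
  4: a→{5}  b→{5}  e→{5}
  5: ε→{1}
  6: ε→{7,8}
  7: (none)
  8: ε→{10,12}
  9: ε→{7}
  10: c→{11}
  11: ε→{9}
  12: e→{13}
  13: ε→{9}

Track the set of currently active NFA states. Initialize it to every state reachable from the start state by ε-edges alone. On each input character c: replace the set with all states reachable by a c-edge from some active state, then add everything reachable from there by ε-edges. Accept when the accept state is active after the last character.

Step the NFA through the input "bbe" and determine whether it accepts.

initial (ε-close {0}): {0,1,2,6,7,8,10,12}
'b' @ 1: {3,4}
'b' @ 2: {1,5,6,7,8,10,12}  ✓accept
'e' @ 3: {7,9,13}  ✓accept
final: {7,9,13}; accept 7 in set

Answer: ACCEPT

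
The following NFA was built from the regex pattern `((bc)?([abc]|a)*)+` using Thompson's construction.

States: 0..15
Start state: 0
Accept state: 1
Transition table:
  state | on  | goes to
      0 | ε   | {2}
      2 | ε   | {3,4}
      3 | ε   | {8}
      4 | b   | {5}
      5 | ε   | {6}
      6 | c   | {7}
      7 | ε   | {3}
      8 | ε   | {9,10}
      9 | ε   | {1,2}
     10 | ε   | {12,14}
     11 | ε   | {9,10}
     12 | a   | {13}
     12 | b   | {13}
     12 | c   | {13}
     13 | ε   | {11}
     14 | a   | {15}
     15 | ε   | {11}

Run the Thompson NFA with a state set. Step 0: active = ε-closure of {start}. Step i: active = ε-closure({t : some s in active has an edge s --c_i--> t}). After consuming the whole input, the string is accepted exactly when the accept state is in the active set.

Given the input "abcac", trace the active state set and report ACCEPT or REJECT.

start: ε-closure({0}) = {0,1,2,3,4,8,9,10,12,14}
'a' @ 1: {1,2,3,4,8,9,10,11,12,13,14,15}  [accepting]
'b' @ 2: {1,2,3,4,5,6,8,9,10,11,12,13,14}  [accepting]
'c' @ 3: {1,2,3,4,7,8,9,10,11,12,13,14}  [accepting]
'a' @ 4: {1,2,3,4,8,9,10,11,12,13,14,15}  [accepting]
'c' @ 5: {1,2,3,4,8,9,10,11,12,13,14}  [accepting]
final: {1,2,3,4,8,9,10,11,12,13,14}; accept 1 in set

Answer: ACCEPT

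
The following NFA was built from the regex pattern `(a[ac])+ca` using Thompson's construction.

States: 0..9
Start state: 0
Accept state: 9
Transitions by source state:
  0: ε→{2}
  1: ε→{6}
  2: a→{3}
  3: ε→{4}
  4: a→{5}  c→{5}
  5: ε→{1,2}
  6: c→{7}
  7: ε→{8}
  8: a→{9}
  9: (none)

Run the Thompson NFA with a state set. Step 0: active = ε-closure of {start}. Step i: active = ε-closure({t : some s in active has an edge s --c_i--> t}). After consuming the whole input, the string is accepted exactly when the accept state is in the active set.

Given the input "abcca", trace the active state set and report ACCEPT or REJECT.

Answer: REJECT

Trace:
initial (ε-close {0}): {0,2}
'a' @ 1: {3,4}
'b' @ 2: {}  — state set empty
rest 'cca' ignored (set empty)
end set {} — state 9 not in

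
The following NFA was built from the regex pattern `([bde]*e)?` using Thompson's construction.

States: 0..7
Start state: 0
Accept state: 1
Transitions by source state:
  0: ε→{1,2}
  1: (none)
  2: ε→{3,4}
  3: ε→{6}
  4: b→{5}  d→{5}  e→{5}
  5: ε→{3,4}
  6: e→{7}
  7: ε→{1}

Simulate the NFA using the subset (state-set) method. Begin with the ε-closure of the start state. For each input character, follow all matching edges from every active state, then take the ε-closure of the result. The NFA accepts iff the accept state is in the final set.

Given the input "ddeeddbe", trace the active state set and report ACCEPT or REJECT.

Answer: ACCEPT

Derivation:
S₀ = ε-closure({0}) = {0,1,2,3,4,6}
'd' @ 1: {3,4,5,6}
'd' @ 2: {3,4,5,6}
'e' @ 3: {1,3,4,5,6,7}  [accepting]
'e' @ 4: {1,3,4,5,6,7}  [accepting]
'd' @ 5: {3,4,5,6}
'd' @ 6: {3,4,5,6}
'b' @ 7: {3,4,5,6}
'e' @ 8: {1,3,4,5,6,7}  [accepting]
final: {1,3,4,5,6,7}; accept 1 in set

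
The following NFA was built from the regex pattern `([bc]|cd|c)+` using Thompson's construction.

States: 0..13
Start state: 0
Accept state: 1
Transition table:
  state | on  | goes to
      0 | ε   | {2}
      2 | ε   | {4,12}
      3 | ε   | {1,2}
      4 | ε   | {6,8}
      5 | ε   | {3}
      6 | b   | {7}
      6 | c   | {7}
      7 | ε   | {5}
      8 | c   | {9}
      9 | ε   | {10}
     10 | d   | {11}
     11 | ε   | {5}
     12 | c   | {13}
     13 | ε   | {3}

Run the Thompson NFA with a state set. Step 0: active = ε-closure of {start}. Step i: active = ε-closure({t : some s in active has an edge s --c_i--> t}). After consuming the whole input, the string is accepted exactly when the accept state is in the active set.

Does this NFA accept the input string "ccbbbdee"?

Answer: REJECT

Trace:
start: ε-closure({0}) = {0,2,4,6,8,12}
'c' @ 1: {1,2,3,4,5,6,7,8,9,10,12,13}  (accept∈set)
'c' @ 2: {1,2,3,4,5,6,7,8,9,10,12,13}  (accept∈set)
'b' @ 3: {1,2,3,4,5,6,7,8,12}  (accept∈set)
'b' @ 4: {1,2,3,4,5,6,7,8,12}  (accept∈set)
'b' @ 5: {1,2,3,4,5,6,7,8,12}  (accept∈set)
'd' @ 6: {}  — dead — no transitions
rest 'ee' ignored (set empty)
end set {} — state 1 not in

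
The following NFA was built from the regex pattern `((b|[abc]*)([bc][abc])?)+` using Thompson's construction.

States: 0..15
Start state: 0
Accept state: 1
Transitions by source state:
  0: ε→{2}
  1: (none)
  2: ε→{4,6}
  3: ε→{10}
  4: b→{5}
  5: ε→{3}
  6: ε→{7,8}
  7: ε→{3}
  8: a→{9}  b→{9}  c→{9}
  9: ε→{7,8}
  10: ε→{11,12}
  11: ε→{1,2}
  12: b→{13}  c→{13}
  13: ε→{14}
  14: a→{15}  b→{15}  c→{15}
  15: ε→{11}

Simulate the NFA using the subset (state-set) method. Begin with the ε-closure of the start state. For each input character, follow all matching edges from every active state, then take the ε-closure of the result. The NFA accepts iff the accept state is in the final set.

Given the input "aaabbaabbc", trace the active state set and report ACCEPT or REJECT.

initial (ε-close {0}): {0,1,2,3,4,6,7,8,10,11,12}
'a' @ 1: {1,2,3,4,6,7,8,9,10,11,12}  ✓accept
'a' @ 2: {1,2,3,4,6,7,8,9,10,11,12}  ✓accept
'a' @ 3: {1,2,3,4,6,7,8,9,10,11,12}  ✓accept
'b' @ 4: {1,2,3,4,5,6,7,8,9,10,11,12,13,14}  ✓accept
'b' @ 5: {1,2,3,4,5,6,7,8,9,10,11,12,13,14,15}  ✓accept
'a' @ 6: {1,2,3,4,6,7,8,9,10,11,12,15}  ✓accept
'a' @ 7: {1,2,3,4,6,7,8,9,10,11,12}  ✓accept
'b' @ 8: {1,2,3,4,5,6,7,8,9,10,11,12,13,14}  ✓accept
'b' @ 9: {1,2,3,4,5,6,7,8,9,10,11,12,13,14,15}  ✓accept
'c' @ 10: {1,2,3,4,6,7,8,9,10,11,12,13,14,15}  ✓accept
after full input: {1,2,3,4,6,7,8,9,10,11,12,13,14,15}  (accept=1 in)

Answer: ACCEPT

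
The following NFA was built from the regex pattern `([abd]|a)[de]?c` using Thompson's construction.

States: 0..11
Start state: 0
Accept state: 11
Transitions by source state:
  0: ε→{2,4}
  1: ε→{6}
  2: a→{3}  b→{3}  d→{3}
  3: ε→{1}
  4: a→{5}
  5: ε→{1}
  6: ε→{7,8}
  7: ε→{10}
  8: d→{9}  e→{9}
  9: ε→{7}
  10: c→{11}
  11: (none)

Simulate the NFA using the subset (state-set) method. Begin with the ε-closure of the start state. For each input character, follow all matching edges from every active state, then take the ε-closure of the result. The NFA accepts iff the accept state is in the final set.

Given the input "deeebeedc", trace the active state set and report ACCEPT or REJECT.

Answer: REJECT

Trace:
S₀ = ε-closure({0}) = {0,2,4}
'd' @ 1: {1,3,6,7,8,10}
'e' @ 2: {7,9,10}
'e' @ 3: {}  — state set empty
rest 'ebeedc' ignored (set empty)
end set {} — state 11 not in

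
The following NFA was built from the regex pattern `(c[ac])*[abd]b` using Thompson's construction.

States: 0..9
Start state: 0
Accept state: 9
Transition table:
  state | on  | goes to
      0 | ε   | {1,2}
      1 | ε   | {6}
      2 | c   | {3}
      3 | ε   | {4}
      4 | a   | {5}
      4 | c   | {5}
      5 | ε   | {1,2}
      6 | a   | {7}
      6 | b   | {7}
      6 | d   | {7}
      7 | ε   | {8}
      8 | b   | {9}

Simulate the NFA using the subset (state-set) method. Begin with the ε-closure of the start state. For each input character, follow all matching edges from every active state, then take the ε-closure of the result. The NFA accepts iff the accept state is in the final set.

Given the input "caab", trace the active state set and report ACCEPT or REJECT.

start: ε-closure({0}) = {0,1,2,6}
'c' @ 1: {3,4}
'a' @ 2: {1,2,5,6}
'a' @ 3: {7,8}
'b' @ 4: {9}  ✓accept
after full input: {9}  (accept=9 in)

Answer: ACCEPT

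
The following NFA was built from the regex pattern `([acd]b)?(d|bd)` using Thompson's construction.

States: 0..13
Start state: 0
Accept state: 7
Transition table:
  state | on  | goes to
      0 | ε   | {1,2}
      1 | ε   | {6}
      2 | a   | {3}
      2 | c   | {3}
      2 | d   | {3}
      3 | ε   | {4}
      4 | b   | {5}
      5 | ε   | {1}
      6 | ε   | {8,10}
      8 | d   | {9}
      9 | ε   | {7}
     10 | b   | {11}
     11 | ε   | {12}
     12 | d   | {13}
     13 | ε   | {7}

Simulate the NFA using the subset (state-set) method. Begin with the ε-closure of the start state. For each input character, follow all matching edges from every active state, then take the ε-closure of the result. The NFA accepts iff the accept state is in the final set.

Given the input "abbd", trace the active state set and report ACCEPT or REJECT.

S₀ = ε-closure({0}) = {0,1,2,6,8,10}
'a' @ 1: {3,4}
'b' @ 2: {1,5,6,8,10}
'b' @ 3: {11,12}
'd' @ 4: {7,13}  (accept∈set)
end set {7,13} — state 7 in

Answer: ACCEPT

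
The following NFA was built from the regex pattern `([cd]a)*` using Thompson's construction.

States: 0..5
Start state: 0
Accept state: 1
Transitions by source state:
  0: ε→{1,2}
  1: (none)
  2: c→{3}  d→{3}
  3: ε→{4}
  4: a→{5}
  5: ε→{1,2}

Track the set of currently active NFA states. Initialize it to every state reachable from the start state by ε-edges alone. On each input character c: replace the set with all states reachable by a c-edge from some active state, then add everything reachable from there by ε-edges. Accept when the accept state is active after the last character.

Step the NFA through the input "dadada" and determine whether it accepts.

Answer: ACCEPT

Steps:
S₀ = ε-closure({0}) = {0,1,2}
'd' @ 1: {3,4}
'a' @ 2: {1,2,5}  (accept∈set)
'd' @ 3: {3,4}
'a' @ 4: {1,2,5}  (accept∈set)
'd' @ 5: {3,4}
'a' @ 6: {1,2,5}  (accept∈set)
after full input: {1,2,5}  (accept=1 in)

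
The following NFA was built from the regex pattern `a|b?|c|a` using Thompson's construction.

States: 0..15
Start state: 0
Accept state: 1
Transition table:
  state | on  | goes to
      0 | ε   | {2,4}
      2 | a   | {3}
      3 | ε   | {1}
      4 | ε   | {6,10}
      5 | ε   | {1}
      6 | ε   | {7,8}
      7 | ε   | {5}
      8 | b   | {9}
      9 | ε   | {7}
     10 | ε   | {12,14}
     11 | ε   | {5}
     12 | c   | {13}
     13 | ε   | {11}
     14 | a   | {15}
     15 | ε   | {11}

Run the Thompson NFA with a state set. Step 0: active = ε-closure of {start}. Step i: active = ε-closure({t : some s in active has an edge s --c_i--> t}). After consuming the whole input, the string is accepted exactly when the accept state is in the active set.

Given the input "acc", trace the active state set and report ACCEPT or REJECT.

Answer: REJECT

Derivation:
initial (ε-close {0}): {0,1,2,4,5,6,7,8,10,12,14}
'a' @ 1: {1,3,5,11,15}  [accepting]
'c' @ 2: {}  — state set empty
rest 'c' ignored (set empty)
after full input: {}  (accept=1 not in)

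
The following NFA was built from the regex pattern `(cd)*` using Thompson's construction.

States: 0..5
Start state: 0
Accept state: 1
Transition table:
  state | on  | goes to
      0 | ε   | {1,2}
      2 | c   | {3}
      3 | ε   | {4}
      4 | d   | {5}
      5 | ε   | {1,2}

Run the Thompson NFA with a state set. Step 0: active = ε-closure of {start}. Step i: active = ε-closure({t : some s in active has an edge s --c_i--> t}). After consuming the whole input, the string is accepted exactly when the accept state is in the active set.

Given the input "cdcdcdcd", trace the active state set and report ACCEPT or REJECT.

S₀ = ε-closure({0}) = {0,1,2}
'c' @ 1: {3,4}
'd' @ 2: {1,2,5}  ✓accept
'c' @ 3: {3,4}
'd' @ 4: {1,2,5}  ✓accept
'c' @ 5: {3,4}
'd' @ 6: {1,2,5}  ✓accept
'c' @ 7: {3,4}
'd' @ 8: {1,2,5}  ✓accept
final: {1,2,5}; accept 1 in set

Answer: ACCEPT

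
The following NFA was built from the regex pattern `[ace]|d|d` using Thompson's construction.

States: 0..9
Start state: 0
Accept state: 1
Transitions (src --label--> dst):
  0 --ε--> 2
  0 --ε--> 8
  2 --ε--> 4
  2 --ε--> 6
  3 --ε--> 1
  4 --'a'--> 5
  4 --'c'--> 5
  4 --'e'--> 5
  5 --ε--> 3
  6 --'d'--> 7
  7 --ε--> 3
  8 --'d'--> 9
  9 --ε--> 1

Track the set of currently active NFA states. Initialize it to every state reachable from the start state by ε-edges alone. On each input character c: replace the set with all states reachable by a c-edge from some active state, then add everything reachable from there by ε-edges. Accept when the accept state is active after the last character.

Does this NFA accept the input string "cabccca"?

Answer: REJECT

Steps:
initial (ε-close {0}): {0,2,4,6,8}
'c' @ 1: {1,3,5}  ✓accept
'a' @ 2: {}  — state set empty
rest 'bccca' ignored (set empty)
end set {} — state 1 not in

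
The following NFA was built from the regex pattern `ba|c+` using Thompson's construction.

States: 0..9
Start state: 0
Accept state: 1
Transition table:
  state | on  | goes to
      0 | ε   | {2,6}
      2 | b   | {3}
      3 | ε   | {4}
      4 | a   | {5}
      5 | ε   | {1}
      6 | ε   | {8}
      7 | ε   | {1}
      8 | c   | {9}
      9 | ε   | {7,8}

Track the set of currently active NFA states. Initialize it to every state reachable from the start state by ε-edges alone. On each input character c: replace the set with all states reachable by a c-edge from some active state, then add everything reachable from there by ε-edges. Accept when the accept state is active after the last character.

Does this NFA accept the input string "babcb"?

Answer: REJECT

Steps:
start: ε-closure({0}) = {0,2,6,8}
'b' @ 1: {3,4}
'a' @ 2: {1,5}  (accept∈set)
'b' @ 3: {}  — state set empty
rest 'cb' ignored (set empty)
end set {} — state 1 not in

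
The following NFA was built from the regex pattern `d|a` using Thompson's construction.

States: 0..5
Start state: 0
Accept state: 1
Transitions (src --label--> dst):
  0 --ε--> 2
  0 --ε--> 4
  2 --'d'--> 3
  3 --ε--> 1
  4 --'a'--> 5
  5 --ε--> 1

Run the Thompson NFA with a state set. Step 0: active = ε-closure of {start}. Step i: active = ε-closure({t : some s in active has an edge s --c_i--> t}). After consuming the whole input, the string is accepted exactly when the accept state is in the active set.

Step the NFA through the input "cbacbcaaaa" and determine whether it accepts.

Answer: REJECT

Steps:
initial (ε-close {0}): {0,2,4}
'c' @ 1: {}  — dead — no transitions
rest 'bacbcaaaa' ignored (set empty)
end set {} — state 1 not in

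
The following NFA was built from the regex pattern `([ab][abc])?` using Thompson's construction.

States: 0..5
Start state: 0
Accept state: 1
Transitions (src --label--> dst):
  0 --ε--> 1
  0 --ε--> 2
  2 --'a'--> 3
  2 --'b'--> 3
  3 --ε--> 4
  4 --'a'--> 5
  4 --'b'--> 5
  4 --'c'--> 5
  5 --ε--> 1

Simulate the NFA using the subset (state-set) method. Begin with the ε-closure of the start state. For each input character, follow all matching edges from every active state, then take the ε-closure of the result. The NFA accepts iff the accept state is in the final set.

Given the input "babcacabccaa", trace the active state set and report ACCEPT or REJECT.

Answer: REJECT

Derivation:
S₀ = ε-closure({0}) = {0,1,2}
'b' @ 1: {3,4}
'a' @ 2: {1,5}  [accepting]
'b' @ 3: {}  — dead — no transitions
rest 'cacabccaa' ignored (set empty)
end set {} — state 1 not in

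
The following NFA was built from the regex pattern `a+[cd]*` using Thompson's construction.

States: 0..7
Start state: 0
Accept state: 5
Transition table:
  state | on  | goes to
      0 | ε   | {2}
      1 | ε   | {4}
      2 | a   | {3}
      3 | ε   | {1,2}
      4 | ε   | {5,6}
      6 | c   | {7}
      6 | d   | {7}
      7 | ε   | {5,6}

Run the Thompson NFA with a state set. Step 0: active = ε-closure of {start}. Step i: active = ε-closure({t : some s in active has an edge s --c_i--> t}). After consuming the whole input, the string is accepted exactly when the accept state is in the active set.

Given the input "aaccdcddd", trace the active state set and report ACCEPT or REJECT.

Answer: ACCEPT

Trace:
S₀ = ε-closure({0}) = {0,2}
'a' @ 1: {1,2,3,4,5,6}  (accept∈set)
'a' @ 2: {1,2,3,4,5,6}  (accept∈set)
'c' @ 3: {5,6,7}  (accept∈set)
'c' @ 4: {5,6,7}  (accept∈set)
'd' @ 5: {5,6,7}  (accept∈set)
'c' @ 6: {5,6,7}  (accept∈set)
'd' @ 7: {5,6,7}  (accept∈set)
'd' @ 8: {5,6,7}  (accept∈set)
'd' @ 9: {5,6,7}  (accept∈set)
final: {5,6,7}; accept 5 in set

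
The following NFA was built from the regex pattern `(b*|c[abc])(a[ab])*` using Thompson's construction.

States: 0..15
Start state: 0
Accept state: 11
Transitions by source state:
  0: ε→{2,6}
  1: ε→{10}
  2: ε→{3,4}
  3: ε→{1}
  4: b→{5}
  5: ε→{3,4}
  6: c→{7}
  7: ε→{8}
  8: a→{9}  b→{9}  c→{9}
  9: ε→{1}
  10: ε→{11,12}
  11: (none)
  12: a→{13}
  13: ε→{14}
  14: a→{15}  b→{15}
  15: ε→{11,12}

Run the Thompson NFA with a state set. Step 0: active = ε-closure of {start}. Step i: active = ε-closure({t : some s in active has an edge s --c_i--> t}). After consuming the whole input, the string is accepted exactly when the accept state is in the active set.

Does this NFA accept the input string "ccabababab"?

Answer: ACCEPT

Steps:
start: ε-closure({0}) = {0,1,2,3,4,6,10,11,12}
'c' @ 1: {7,8}
'c' @ 2: {1,9,10,11,12}  [accepting]
'a' @ 3: {13,14}
'b' @ 4: {11,12,15}  [accepting]
'a' @ 5: {13,14}
'b' @ 6: {11,12,15}  [accepting]
'a' @ 7: {13,14}
'b' @ 8: {11,12,15}  [accepting]
'a' @ 9: {13,14}
'b' @ 10: {11,12,15}  [accepting]
after full input: {11,12,15}  (accept=11 in)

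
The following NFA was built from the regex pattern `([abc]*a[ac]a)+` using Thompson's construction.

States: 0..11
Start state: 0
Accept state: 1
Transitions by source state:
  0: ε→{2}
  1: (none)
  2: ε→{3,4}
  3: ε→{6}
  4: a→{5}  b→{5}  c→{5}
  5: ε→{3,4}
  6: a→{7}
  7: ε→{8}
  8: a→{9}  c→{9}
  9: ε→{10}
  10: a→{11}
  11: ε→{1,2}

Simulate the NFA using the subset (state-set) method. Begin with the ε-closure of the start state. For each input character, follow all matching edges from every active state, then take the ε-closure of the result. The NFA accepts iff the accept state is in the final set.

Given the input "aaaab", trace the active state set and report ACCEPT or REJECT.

Answer: REJECT

Trace:
initial (ε-close {0}): {0,2,3,4,6}
'a' @ 1: {3,4,5,6,7,8}
'a' @ 2: {3,4,5,6,7,8,9,10}
'a' @ 3: {1,2,3,4,5,6,7,8,9,10,11}  (accept∈set)
'a' @ 4: {1,2,3,4,5,6,7,8,9,10,11}  (accept∈set)
'b' @ 5: {3,4,5,6}
after full input: {3,4,5,6}  (accept=1 not in)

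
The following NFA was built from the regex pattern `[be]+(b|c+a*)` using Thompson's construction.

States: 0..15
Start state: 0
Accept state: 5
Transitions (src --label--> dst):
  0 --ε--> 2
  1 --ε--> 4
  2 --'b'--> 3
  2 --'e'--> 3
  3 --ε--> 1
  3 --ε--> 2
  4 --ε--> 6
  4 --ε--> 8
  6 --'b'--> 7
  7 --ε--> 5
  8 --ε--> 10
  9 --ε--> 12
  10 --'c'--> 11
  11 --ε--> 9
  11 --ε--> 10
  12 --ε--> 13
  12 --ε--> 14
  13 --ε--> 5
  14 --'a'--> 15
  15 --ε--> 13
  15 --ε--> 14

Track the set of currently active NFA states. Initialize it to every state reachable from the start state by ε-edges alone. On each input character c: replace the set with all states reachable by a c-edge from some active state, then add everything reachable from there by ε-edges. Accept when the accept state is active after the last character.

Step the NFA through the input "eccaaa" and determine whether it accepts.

S₀ = ε-closure({0}) = {0,2}
'e' @ 1: {1,2,3,4,6,8,10}
'c' @ 2: {5,9,10,11,12,13,14}  ✓accept
'c' @ 3: {5,9,10,11,12,13,14}  ✓accept
'a' @ 4: {5,13,14,15}  ✓accept
'a' @ 5: {5,13,14,15}  ✓accept
'a' @ 6: {5,13,14,15}  ✓accept
final: {5,13,14,15}; accept 5 in set

Answer: ACCEPT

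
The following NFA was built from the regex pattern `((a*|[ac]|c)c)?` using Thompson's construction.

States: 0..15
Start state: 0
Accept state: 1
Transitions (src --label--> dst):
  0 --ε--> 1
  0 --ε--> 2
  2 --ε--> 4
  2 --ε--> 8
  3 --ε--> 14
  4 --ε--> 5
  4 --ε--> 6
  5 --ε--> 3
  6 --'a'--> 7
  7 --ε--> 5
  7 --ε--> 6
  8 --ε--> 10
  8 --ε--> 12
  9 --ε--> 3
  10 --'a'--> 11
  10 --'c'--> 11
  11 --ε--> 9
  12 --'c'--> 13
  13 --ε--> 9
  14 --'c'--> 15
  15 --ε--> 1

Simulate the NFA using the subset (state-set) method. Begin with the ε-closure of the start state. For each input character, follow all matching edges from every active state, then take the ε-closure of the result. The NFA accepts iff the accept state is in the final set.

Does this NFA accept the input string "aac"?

Answer: ACCEPT

Steps:
S₀ = ε-closure({0}) = {0,1,2,3,4,5,6,8,10,12,14}
'a' @ 1: {3,5,6,7,9,11,14}
'a' @ 2: {3,5,6,7,14}
'c' @ 3: {1,15}  ✓accept
end set {1,15} — state 1 in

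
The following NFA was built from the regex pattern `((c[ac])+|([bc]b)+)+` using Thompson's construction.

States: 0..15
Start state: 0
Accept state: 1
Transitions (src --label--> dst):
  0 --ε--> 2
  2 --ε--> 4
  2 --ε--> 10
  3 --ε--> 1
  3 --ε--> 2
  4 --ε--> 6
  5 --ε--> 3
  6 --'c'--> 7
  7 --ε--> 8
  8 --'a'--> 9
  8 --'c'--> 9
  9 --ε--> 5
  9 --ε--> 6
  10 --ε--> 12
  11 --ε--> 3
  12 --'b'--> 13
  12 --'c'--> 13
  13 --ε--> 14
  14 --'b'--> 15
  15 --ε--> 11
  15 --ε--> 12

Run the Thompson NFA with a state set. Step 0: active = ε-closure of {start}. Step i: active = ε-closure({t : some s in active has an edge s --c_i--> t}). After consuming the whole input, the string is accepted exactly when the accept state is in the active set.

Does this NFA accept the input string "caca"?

Answer: ACCEPT

Steps:
initial (ε-close {0}): {0,2,4,6,10,12}
'c' @ 1: {7,8,13,14}
'a' @ 2: {1,2,3,4,5,6,9,10,12}  [accepting]
'c' @ 3: {7,8,13,14}
'a' @ 4: {1,2,3,4,5,6,9,10,12}  [accepting]
final: {1,2,3,4,5,6,9,10,12}; accept 1 in set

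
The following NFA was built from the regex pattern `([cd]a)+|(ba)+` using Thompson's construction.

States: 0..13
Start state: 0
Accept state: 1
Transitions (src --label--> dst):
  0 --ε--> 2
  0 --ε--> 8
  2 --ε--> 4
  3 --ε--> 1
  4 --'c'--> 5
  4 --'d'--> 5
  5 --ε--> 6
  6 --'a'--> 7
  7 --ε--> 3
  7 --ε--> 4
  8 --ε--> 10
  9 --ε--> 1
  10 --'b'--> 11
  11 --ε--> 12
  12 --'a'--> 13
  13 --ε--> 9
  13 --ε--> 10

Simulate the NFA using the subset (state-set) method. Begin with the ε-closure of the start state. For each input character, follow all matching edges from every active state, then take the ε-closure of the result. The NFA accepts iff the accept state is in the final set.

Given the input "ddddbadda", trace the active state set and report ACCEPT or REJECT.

start: ε-closure({0}) = {0,2,4,8,10}
'd' @ 1: {5,6}
'd' @ 2: {}  — state set empty
rest 'ddbadda' ignored (set empty)
final: {}; accept 1 not in set

Answer: REJECT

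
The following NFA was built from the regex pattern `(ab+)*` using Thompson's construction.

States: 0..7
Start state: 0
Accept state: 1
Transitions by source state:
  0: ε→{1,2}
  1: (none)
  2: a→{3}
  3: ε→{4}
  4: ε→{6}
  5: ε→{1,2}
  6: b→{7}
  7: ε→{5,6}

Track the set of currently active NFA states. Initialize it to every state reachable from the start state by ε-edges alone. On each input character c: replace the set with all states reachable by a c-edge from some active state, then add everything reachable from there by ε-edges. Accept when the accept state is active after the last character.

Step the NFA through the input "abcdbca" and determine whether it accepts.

Answer: REJECT

Derivation:
start: ε-closure({0}) = {0,1,2}
'a' @ 1: {3,4,6}
'b' @ 2: {1,2,5,6,7}  (accept∈set)
'c' @ 3: {}  — dead — no transitions
rest 'dbca' ignored (set empty)
after full input: {}  (accept=1 not in)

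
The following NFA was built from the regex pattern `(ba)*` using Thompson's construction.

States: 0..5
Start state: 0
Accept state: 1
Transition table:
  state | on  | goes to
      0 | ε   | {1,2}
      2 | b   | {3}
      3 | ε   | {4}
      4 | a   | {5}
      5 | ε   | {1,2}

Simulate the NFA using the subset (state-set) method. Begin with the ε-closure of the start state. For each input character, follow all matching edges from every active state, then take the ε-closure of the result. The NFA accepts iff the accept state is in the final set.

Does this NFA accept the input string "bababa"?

S₀ = ε-closure({0}) = {0,1,2}
'b' @ 1: {3,4}
'a' @ 2: {1,2,5}  [accepting]
'b' @ 3: {3,4}
'a' @ 4: {1,2,5}  [accepting]
'b' @ 5: {3,4}
'a' @ 6: {1,2,5}  [accepting]
end set {1,2,5} — state 1 in

Answer: ACCEPT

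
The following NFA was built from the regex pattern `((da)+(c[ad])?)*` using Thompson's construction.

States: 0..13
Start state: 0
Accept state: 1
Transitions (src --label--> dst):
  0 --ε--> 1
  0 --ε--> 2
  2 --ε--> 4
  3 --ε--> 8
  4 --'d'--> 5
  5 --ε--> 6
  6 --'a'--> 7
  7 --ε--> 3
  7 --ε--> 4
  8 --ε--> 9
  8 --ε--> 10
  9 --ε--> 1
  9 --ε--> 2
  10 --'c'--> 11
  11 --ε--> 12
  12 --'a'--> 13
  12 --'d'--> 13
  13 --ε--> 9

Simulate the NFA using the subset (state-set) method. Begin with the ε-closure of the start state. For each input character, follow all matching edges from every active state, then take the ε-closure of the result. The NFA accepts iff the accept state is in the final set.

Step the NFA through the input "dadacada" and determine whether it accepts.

Answer: ACCEPT

Trace:
start: ε-closure({0}) = {0,1,2,4}
'd' @ 1: {5,6}
'a' @ 2: {1,2,3,4,7,8,9,10}  ✓accept
'd' @ 3: {5,6}
'a' @ 4: {1,2,3,4,7,8,9,10}  ✓accept
'c' @ 5: {11,12}
'a' @ 6: {1,2,4,9,13}  ✓accept
'd' @ 7: {5,6}
'a' @ 8: {1,2,3,4,7,8,9,10}  ✓accept
final: {1,2,3,4,7,8,9,10}; accept 1 in set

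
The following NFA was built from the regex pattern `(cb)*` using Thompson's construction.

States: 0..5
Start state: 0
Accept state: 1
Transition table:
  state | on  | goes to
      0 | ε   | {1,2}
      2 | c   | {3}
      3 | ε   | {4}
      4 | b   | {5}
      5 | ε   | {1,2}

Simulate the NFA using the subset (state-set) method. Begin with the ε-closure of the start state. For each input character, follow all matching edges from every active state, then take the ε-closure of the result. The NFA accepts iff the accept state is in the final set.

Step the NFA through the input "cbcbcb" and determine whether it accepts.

initial (ε-close {0}): {0,1,2}
'c' @ 1: {3,4}
'b' @ 2: {1,2,5}  [accepting]
'c' @ 3: {3,4}
'b' @ 4: {1,2,5}  [accepting]
'c' @ 5: {3,4}
'b' @ 6: {1,2,5}  [accepting]
final: {1,2,5}; accept 1 in set

Answer: ACCEPT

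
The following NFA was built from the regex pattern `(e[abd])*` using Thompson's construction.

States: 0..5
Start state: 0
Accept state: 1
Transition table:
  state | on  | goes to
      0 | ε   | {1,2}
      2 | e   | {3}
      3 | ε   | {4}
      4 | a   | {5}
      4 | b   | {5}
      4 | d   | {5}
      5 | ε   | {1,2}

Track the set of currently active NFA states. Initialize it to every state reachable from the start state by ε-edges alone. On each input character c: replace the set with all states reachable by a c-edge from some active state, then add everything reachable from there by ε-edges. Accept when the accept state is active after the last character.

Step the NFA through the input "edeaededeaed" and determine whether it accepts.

start: ε-closure({0}) = {0,1,2}
'e' @ 1: {3,4}
'd' @ 2: {1,2,5}  ✓accept
'e' @ 3: {3,4}
'a' @ 4: {1,2,5}  ✓accept
'e' @ 5: {3,4}
'd' @ 6: {1,2,5}  ✓accept
'e' @ 7: {3,4}
'd' @ 8: {1,2,5}  ✓accept
'e' @ 9: {3,4}
'a' @ 10: {1,2,5}  ✓accept
'e' @ 11: {3,4}
'd' @ 12: {1,2,5}  ✓accept
end set {1,2,5} — state 1 in

Answer: ACCEPT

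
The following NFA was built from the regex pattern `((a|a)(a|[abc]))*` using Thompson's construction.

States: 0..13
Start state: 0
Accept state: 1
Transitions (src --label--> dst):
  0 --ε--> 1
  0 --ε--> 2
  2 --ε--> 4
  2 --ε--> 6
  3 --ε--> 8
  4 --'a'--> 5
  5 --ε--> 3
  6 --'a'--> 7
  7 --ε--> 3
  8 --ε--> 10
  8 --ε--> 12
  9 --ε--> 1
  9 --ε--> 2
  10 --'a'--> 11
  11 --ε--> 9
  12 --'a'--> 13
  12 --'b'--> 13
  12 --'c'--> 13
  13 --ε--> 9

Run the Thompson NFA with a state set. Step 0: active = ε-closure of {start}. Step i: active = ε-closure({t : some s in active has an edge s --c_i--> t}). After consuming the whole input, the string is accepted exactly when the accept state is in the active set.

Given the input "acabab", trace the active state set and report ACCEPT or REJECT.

Answer: ACCEPT

Trace:
start: ε-closure({0}) = {0,1,2,4,6}
'a' @ 1: {3,5,7,8,10,12}
'c' @ 2: {1,2,4,6,9,13}  (accept∈set)
'a' @ 3: {3,5,7,8,10,12}
'b' @ 4: {1,2,4,6,9,13}  (accept∈set)
'a' @ 5: {3,5,7,8,10,12}
'b' @ 6: {1,2,4,6,9,13}  (accept∈set)
after full input: {1,2,4,6,9,13}  (accept=1 in)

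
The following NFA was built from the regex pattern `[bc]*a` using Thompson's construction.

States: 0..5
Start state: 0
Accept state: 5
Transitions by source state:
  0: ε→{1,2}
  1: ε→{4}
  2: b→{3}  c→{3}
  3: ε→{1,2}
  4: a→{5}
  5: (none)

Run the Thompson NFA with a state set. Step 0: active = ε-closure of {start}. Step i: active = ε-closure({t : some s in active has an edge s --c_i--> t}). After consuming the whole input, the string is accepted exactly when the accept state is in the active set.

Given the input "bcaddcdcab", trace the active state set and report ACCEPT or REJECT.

S₀ = ε-closure({0}) = {0,1,2,4}
'b' @ 1: {1,2,3,4}
'c' @ 2: {1,2,3,4}
'a' @ 3: {5}  (accept∈set)
'd' @ 4: {}  — state set empty
rest 'dcdcab' ignored (set empty)
final: {}; accept 5 not in set

Answer: REJECT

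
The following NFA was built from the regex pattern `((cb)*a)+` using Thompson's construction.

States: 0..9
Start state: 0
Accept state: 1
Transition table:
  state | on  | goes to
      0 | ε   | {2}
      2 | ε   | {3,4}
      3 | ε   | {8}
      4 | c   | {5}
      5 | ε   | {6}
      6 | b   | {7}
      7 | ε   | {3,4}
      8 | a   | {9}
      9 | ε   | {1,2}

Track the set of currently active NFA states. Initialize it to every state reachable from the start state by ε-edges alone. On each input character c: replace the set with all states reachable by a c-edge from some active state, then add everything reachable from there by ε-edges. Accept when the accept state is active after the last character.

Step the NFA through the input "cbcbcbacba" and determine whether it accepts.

initial (ε-close {0}): {0,2,3,4,8}
'c' @ 1: {5,6}
'b' @ 2: {3,4,7,8}
'c' @ 3: {5,6}
'b' @ 4: {3,4,7,8}
'c' @ 5: {5,6}
'b' @ 6: {3,4,7,8}
'a' @ 7: {1,2,3,4,8,9}  ✓accept
'c' @ 8: {5,6}
'b' @ 9: {3,4,7,8}
'a' @ 10: {1,2,3,4,8,9}  ✓accept
after full input: {1,2,3,4,8,9}  (accept=1 in)

Answer: ACCEPT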